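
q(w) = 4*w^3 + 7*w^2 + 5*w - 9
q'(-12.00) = 1565.00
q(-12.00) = -5973.00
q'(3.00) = 155.00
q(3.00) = 177.00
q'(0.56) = 16.60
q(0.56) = -3.30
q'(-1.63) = 14.06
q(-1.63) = -15.87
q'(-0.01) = 4.86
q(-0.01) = -9.05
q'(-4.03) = 143.47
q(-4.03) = -177.27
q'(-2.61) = 50.21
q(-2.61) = -45.48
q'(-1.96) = 23.66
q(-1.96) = -22.03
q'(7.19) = 726.01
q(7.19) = 1875.60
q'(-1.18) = 5.19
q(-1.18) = -11.73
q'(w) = 12*w^2 + 14*w + 5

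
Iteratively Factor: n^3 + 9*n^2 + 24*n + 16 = (n + 1)*(n^2 + 8*n + 16) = (n + 1)*(n + 4)*(n + 4)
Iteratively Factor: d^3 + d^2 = (d)*(d^2 + d) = d*(d + 1)*(d)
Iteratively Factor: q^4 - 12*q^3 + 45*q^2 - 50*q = (q - 5)*(q^3 - 7*q^2 + 10*q) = (q - 5)^2*(q^2 - 2*q) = (q - 5)^2*(q - 2)*(q)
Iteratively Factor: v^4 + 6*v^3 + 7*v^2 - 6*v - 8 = (v + 4)*(v^3 + 2*v^2 - v - 2) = (v + 1)*(v + 4)*(v^2 + v - 2) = (v + 1)*(v + 2)*(v + 4)*(v - 1)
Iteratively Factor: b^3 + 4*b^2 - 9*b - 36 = (b + 3)*(b^2 + b - 12) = (b - 3)*(b + 3)*(b + 4)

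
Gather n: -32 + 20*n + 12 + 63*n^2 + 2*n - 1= 63*n^2 + 22*n - 21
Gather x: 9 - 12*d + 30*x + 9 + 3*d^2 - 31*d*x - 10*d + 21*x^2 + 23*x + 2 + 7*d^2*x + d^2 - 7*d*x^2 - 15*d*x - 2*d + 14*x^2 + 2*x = 4*d^2 - 24*d + x^2*(35 - 7*d) + x*(7*d^2 - 46*d + 55) + 20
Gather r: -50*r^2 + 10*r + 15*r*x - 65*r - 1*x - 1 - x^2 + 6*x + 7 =-50*r^2 + r*(15*x - 55) - x^2 + 5*x + 6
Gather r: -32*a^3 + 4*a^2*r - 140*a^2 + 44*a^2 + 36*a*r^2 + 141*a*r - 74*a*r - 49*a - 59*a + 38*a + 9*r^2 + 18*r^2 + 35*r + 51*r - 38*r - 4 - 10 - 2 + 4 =-32*a^3 - 96*a^2 - 70*a + r^2*(36*a + 27) + r*(4*a^2 + 67*a + 48) - 12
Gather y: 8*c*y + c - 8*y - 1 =c + y*(8*c - 8) - 1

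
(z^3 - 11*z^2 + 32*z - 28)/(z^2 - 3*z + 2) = (z^2 - 9*z + 14)/(z - 1)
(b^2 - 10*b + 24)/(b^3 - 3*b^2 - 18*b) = (b - 4)/(b*(b + 3))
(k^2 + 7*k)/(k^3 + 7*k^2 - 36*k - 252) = k/(k^2 - 36)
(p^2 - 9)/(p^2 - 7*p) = (p^2 - 9)/(p*(p - 7))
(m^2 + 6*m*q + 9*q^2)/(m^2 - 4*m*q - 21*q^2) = (-m - 3*q)/(-m + 7*q)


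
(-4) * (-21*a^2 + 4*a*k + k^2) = 84*a^2 - 16*a*k - 4*k^2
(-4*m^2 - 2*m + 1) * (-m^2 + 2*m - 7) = 4*m^4 - 6*m^3 + 23*m^2 + 16*m - 7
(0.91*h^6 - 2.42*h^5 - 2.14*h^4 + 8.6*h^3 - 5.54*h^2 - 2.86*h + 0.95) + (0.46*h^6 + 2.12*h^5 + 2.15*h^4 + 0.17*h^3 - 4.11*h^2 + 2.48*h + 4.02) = 1.37*h^6 - 0.3*h^5 + 0.00999999999999979*h^4 + 8.77*h^3 - 9.65*h^2 - 0.38*h + 4.97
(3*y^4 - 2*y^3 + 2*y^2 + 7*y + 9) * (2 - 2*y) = -6*y^5 + 10*y^4 - 8*y^3 - 10*y^2 - 4*y + 18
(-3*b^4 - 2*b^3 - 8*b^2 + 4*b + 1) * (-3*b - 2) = 9*b^5 + 12*b^4 + 28*b^3 + 4*b^2 - 11*b - 2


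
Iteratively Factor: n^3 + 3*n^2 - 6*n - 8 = (n + 1)*(n^2 + 2*n - 8) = (n + 1)*(n + 4)*(n - 2)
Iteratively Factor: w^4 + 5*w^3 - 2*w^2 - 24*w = (w)*(w^3 + 5*w^2 - 2*w - 24) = w*(w + 4)*(w^2 + w - 6) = w*(w + 3)*(w + 4)*(w - 2)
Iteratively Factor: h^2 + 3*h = (h + 3)*(h)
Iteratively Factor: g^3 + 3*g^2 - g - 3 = (g + 3)*(g^2 - 1) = (g + 1)*(g + 3)*(g - 1)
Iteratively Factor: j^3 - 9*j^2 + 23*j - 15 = (j - 3)*(j^2 - 6*j + 5) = (j - 5)*(j - 3)*(j - 1)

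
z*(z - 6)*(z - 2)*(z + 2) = z^4 - 6*z^3 - 4*z^2 + 24*z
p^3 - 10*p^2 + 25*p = p*(p - 5)^2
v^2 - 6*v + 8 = (v - 4)*(v - 2)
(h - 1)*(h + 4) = h^2 + 3*h - 4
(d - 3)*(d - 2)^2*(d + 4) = d^4 - 3*d^3 - 12*d^2 + 52*d - 48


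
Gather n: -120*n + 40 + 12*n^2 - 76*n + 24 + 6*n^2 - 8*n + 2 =18*n^2 - 204*n + 66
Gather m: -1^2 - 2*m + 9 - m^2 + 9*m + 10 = -m^2 + 7*m + 18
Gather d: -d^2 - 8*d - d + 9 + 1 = -d^2 - 9*d + 10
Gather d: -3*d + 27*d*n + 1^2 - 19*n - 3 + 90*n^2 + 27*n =d*(27*n - 3) + 90*n^2 + 8*n - 2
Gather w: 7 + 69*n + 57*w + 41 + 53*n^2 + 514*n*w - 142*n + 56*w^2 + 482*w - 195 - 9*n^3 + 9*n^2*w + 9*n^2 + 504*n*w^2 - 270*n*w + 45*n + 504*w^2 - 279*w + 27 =-9*n^3 + 62*n^2 - 28*n + w^2*(504*n + 560) + w*(9*n^2 + 244*n + 260) - 120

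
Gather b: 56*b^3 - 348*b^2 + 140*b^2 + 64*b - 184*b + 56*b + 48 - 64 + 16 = 56*b^3 - 208*b^2 - 64*b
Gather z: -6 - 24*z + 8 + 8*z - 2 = -16*z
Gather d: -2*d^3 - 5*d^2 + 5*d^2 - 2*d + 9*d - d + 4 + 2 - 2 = -2*d^3 + 6*d + 4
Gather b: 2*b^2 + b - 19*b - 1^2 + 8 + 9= 2*b^2 - 18*b + 16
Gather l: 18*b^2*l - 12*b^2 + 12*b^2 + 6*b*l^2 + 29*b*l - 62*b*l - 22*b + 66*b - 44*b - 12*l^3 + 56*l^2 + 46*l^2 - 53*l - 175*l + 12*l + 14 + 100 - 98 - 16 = -12*l^3 + l^2*(6*b + 102) + l*(18*b^2 - 33*b - 216)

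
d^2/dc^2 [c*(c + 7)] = 2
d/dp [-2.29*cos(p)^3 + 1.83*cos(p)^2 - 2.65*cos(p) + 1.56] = (6.87*cos(p)^2 - 3.66*cos(p) + 2.65)*sin(p)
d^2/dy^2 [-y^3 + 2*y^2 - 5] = 4 - 6*y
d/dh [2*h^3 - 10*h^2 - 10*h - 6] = 6*h^2 - 20*h - 10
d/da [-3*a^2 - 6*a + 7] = -6*a - 6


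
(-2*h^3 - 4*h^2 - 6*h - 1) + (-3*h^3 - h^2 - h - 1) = -5*h^3 - 5*h^2 - 7*h - 2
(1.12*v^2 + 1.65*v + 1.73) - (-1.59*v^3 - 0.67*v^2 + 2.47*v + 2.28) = 1.59*v^3 + 1.79*v^2 - 0.82*v - 0.55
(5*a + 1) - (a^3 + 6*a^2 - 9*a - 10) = -a^3 - 6*a^2 + 14*a + 11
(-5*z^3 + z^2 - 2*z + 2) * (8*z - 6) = -40*z^4 + 38*z^3 - 22*z^2 + 28*z - 12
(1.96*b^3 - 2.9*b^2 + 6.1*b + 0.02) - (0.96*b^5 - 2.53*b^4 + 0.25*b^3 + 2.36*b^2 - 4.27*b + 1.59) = -0.96*b^5 + 2.53*b^4 + 1.71*b^3 - 5.26*b^2 + 10.37*b - 1.57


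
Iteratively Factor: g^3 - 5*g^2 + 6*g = (g)*(g^2 - 5*g + 6) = g*(g - 3)*(g - 2)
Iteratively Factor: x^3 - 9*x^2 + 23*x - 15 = (x - 5)*(x^2 - 4*x + 3) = (x - 5)*(x - 3)*(x - 1)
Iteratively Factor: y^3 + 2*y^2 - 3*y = (y + 3)*(y^2 - y) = (y - 1)*(y + 3)*(y)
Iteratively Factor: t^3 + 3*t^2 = (t)*(t^2 + 3*t) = t*(t + 3)*(t)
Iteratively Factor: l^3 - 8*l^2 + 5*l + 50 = (l + 2)*(l^2 - 10*l + 25) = (l - 5)*(l + 2)*(l - 5)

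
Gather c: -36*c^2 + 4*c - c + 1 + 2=-36*c^2 + 3*c + 3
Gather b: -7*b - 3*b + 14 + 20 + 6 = 40 - 10*b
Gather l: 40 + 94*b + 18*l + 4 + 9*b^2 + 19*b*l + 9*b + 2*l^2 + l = 9*b^2 + 103*b + 2*l^2 + l*(19*b + 19) + 44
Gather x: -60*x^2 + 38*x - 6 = -60*x^2 + 38*x - 6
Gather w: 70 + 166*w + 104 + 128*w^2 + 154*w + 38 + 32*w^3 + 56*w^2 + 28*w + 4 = 32*w^3 + 184*w^2 + 348*w + 216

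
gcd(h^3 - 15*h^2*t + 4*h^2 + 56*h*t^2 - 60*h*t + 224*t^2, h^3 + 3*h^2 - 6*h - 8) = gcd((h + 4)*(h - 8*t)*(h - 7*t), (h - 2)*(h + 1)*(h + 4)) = h + 4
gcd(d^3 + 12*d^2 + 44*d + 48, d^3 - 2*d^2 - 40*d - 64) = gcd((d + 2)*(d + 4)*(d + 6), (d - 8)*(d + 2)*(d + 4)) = d^2 + 6*d + 8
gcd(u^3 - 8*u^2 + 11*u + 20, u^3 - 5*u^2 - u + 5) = u^2 - 4*u - 5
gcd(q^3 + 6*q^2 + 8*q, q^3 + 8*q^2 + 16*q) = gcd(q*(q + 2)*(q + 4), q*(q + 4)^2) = q^2 + 4*q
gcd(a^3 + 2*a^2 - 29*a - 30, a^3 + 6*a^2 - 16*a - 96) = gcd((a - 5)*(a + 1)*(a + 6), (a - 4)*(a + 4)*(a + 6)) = a + 6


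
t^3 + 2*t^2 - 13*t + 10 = (t - 2)*(t - 1)*(t + 5)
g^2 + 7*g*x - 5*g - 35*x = (g - 5)*(g + 7*x)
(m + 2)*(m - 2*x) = m^2 - 2*m*x + 2*m - 4*x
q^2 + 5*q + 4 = (q + 1)*(q + 4)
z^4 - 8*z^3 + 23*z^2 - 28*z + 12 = (z - 3)*(z - 2)^2*(z - 1)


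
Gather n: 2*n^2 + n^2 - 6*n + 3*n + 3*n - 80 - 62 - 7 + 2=3*n^2 - 147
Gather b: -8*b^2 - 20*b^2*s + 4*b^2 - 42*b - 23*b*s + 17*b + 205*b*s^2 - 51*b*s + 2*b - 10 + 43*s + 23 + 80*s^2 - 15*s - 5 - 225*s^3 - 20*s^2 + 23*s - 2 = b^2*(-20*s - 4) + b*(205*s^2 - 74*s - 23) - 225*s^3 + 60*s^2 + 51*s + 6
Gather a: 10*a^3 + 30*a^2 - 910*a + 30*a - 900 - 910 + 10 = 10*a^3 + 30*a^2 - 880*a - 1800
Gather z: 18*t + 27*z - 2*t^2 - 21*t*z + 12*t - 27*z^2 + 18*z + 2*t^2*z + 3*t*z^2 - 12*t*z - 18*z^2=-2*t^2 + 30*t + z^2*(3*t - 45) + z*(2*t^2 - 33*t + 45)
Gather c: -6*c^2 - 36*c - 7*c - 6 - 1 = -6*c^2 - 43*c - 7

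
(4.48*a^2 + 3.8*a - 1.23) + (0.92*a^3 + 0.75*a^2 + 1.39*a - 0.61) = 0.92*a^3 + 5.23*a^2 + 5.19*a - 1.84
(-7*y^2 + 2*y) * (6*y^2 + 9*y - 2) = -42*y^4 - 51*y^3 + 32*y^2 - 4*y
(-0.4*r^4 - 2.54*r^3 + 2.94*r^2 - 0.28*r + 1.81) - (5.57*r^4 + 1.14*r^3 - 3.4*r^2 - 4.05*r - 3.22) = -5.97*r^4 - 3.68*r^3 + 6.34*r^2 + 3.77*r + 5.03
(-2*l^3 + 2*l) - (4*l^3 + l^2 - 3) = -6*l^3 - l^2 + 2*l + 3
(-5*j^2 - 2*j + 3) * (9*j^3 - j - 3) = -45*j^5 - 18*j^4 + 32*j^3 + 17*j^2 + 3*j - 9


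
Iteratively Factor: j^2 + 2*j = (j + 2)*(j)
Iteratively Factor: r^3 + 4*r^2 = (r)*(r^2 + 4*r) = r^2*(r + 4)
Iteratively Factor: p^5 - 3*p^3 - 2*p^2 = (p + 1)*(p^4 - p^3 - 2*p^2) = p*(p + 1)*(p^3 - p^2 - 2*p) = p^2*(p + 1)*(p^2 - p - 2) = p^2*(p - 2)*(p + 1)*(p + 1)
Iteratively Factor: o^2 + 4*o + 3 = (o + 3)*(o + 1)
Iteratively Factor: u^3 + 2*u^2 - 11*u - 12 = (u - 3)*(u^2 + 5*u + 4) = (u - 3)*(u + 4)*(u + 1)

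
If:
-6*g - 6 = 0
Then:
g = -1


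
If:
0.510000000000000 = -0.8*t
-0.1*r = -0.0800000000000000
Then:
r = 0.80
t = -0.64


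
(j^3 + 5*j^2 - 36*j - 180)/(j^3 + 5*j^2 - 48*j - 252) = (j^2 - j - 30)/(j^2 - j - 42)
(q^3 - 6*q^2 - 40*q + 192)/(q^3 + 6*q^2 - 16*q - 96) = (q - 8)/(q + 4)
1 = 1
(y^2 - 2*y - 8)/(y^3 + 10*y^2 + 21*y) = (y^2 - 2*y - 8)/(y*(y^2 + 10*y + 21))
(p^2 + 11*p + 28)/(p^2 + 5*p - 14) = (p + 4)/(p - 2)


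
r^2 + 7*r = r*(r + 7)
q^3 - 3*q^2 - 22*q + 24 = (q - 6)*(q - 1)*(q + 4)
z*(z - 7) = z^2 - 7*z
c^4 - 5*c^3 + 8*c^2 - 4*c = c*(c - 2)^2*(c - 1)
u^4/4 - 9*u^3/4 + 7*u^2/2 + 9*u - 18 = (u/4 + 1/2)*(u - 6)*(u - 3)*(u - 2)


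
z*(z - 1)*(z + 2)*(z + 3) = z^4 + 4*z^3 + z^2 - 6*z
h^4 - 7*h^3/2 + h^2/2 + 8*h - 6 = (h - 2)^2*(h - 1)*(h + 3/2)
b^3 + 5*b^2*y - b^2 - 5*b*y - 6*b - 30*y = (b - 3)*(b + 2)*(b + 5*y)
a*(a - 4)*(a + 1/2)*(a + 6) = a^4 + 5*a^3/2 - 23*a^2 - 12*a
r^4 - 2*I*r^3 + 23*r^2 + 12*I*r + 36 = (r - 6*I)*(r - I)*(r + 2*I)*(r + 3*I)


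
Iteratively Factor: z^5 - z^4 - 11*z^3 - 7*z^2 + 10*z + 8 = (z + 2)*(z^4 - 3*z^3 - 5*z^2 + 3*z + 4) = (z - 1)*(z + 2)*(z^3 - 2*z^2 - 7*z - 4) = (z - 1)*(z + 1)*(z + 2)*(z^2 - 3*z - 4) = (z - 1)*(z + 1)^2*(z + 2)*(z - 4)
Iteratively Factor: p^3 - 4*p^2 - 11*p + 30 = (p - 2)*(p^2 - 2*p - 15) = (p - 5)*(p - 2)*(p + 3)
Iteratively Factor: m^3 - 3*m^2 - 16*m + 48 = (m - 3)*(m^2 - 16) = (m - 4)*(m - 3)*(m + 4)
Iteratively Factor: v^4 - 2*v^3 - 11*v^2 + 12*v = (v - 1)*(v^3 - v^2 - 12*v) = (v - 1)*(v + 3)*(v^2 - 4*v) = (v - 4)*(v - 1)*(v + 3)*(v)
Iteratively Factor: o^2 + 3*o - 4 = (o - 1)*(o + 4)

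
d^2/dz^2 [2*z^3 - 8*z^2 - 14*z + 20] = 12*z - 16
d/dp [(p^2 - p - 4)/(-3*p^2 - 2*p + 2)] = 5*(-p^2 - 4*p - 2)/(9*p^4 + 12*p^3 - 8*p^2 - 8*p + 4)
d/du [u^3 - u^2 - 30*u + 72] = 3*u^2 - 2*u - 30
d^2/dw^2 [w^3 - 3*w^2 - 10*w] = 6*w - 6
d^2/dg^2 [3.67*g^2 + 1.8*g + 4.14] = 7.34000000000000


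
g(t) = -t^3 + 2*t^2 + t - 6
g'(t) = -3*t^2 + 4*t + 1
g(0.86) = -4.30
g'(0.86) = 2.22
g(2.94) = -11.18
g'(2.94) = -13.17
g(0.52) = -5.08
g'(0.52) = 2.27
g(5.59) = -112.59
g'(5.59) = -70.38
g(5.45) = -103.02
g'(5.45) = -66.31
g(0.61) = -4.87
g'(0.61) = 2.32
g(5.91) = -136.66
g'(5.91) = -80.14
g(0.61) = -4.87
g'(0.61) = 2.32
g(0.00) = -6.00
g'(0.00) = 1.00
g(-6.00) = 276.00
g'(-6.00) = -131.00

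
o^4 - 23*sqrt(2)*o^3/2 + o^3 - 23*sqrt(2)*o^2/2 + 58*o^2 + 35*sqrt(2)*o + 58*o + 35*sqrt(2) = (o + 1)*(o - 7*sqrt(2))*(o - 5*sqrt(2))*(o + sqrt(2)/2)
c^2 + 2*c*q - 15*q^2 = (c - 3*q)*(c + 5*q)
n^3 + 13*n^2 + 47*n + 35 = (n + 1)*(n + 5)*(n + 7)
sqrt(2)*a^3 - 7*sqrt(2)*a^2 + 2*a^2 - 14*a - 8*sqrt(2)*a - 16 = (a - 8)*(a + sqrt(2))*(sqrt(2)*a + sqrt(2))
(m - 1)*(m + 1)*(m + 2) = m^3 + 2*m^2 - m - 2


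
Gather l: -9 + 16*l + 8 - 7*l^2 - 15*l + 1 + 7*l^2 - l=0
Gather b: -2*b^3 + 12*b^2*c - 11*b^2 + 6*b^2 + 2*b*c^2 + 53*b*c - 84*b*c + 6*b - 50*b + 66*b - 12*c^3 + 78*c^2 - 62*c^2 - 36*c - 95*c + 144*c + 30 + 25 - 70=-2*b^3 + b^2*(12*c - 5) + b*(2*c^2 - 31*c + 22) - 12*c^3 + 16*c^2 + 13*c - 15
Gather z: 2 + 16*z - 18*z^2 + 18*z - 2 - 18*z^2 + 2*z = -36*z^2 + 36*z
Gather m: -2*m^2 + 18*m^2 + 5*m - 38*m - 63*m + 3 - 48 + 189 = 16*m^2 - 96*m + 144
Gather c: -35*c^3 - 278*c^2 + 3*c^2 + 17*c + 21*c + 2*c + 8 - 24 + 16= -35*c^3 - 275*c^2 + 40*c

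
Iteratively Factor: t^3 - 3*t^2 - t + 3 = (t + 1)*(t^2 - 4*t + 3) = (t - 3)*(t + 1)*(t - 1)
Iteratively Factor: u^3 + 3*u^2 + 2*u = (u + 1)*(u^2 + 2*u) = u*(u + 1)*(u + 2)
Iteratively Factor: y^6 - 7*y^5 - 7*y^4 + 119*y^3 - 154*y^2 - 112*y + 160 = (y - 2)*(y^5 - 5*y^4 - 17*y^3 + 85*y^2 + 16*y - 80) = (y - 2)*(y + 4)*(y^4 - 9*y^3 + 19*y^2 + 9*y - 20) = (y - 2)*(y - 1)*(y + 4)*(y^3 - 8*y^2 + 11*y + 20) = (y - 2)*(y - 1)*(y + 1)*(y + 4)*(y^2 - 9*y + 20) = (y - 4)*(y - 2)*(y - 1)*(y + 1)*(y + 4)*(y - 5)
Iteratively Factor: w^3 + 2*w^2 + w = (w)*(w^2 + 2*w + 1) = w*(w + 1)*(w + 1)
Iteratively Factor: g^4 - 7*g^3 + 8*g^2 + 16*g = (g)*(g^3 - 7*g^2 + 8*g + 16) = g*(g - 4)*(g^2 - 3*g - 4) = g*(g - 4)*(g + 1)*(g - 4)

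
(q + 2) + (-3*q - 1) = 1 - 2*q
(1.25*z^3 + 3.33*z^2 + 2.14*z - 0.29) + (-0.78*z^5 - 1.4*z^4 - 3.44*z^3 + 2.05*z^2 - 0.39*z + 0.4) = -0.78*z^5 - 1.4*z^4 - 2.19*z^3 + 5.38*z^2 + 1.75*z + 0.11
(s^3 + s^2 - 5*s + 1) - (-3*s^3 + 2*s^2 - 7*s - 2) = 4*s^3 - s^2 + 2*s + 3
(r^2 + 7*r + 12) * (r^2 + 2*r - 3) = r^4 + 9*r^3 + 23*r^2 + 3*r - 36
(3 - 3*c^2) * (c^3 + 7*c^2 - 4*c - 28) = -3*c^5 - 21*c^4 + 15*c^3 + 105*c^2 - 12*c - 84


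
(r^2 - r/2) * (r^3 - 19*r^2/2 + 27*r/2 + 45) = r^5 - 10*r^4 + 73*r^3/4 + 153*r^2/4 - 45*r/2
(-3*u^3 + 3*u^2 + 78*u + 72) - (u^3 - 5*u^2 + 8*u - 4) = -4*u^3 + 8*u^2 + 70*u + 76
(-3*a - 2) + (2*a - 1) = -a - 3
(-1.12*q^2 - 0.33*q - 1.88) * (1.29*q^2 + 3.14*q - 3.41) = -1.4448*q^4 - 3.9425*q^3 + 0.357800000000001*q^2 - 4.7779*q + 6.4108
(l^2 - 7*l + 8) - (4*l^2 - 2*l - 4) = -3*l^2 - 5*l + 12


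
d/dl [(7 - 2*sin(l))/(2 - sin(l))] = 3*cos(l)/(sin(l) - 2)^2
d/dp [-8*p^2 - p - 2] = -16*p - 1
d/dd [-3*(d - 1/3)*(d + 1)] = -6*d - 2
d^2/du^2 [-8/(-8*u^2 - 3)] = 384*(8*u^2 - 1)/(8*u^2 + 3)^3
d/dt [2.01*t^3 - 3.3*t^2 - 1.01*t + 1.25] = 6.03*t^2 - 6.6*t - 1.01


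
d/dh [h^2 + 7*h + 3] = 2*h + 7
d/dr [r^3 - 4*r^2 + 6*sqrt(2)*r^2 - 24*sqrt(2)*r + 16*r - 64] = 3*r^2 - 8*r + 12*sqrt(2)*r - 24*sqrt(2) + 16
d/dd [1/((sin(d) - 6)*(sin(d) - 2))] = 2*(4 - sin(d))*cos(d)/((sin(d) - 6)^2*(sin(d) - 2)^2)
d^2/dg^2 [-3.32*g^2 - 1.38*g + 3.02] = -6.64000000000000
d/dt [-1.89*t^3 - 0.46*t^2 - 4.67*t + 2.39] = -5.67*t^2 - 0.92*t - 4.67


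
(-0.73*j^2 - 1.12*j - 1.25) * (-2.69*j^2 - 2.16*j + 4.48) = 1.9637*j^4 + 4.5896*j^3 + 2.5113*j^2 - 2.3176*j - 5.6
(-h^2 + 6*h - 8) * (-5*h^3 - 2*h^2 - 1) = 5*h^5 - 28*h^4 + 28*h^3 + 17*h^2 - 6*h + 8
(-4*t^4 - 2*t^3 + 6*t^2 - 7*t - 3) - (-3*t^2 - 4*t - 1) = -4*t^4 - 2*t^3 + 9*t^2 - 3*t - 2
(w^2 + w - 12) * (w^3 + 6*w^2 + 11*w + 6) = w^5 + 7*w^4 + 5*w^3 - 55*w^2 - 126*w - 72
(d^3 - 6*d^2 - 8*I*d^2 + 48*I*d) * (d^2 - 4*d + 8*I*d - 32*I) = d^5 - 10*d^4 + 88*d^3 - 640*d^2 + 1536*d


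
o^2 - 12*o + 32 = (o - 8)*(o - 4)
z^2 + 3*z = z*(z + 3)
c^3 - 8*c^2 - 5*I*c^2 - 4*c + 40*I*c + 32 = (c - 8)*(c - 4*I)*(c - I)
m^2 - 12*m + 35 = (m - 7)*(m - 5)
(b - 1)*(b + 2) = b^2 + b - 2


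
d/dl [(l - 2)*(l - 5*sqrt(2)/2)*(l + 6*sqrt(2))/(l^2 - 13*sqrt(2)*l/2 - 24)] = (2*l^4 - 26*sqrt(2)*l^3 - 175*l^2 + 40*sqrt(2)*l^2 - 336*sqrt(2)*l - 48*l + 1440 + 1116*sqrt(2))/(2*l^4 - 26*sqrt(2)*l^3 + 73*l^2 + 624*sqrt(2)*l + 1152)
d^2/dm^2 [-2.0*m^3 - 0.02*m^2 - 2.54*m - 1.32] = -12.0*m - 0.04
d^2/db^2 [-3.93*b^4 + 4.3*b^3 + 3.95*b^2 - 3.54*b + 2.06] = -47.16*b^2 + 25.8*b + 7.9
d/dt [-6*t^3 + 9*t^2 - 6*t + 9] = -18*t^2 + 18*t - 6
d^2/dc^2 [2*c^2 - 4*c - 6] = 4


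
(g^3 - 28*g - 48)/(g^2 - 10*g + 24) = (g^2 + 6*g + 8)/(g - 4)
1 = 1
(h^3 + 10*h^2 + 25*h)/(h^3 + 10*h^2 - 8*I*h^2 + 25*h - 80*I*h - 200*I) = h/(h - 8*I)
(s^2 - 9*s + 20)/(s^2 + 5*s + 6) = (s^2 - 9*s + 20)/(s^2 + 5*s + 6)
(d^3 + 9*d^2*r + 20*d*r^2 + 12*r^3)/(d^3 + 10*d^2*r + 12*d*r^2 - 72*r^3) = (-d^2 - 3*d*r - 2*r^2)/(-d^2 - 4*d*r + 12*r^2)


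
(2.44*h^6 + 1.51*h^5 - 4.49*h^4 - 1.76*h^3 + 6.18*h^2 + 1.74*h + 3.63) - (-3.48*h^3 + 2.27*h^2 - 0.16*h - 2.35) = 2.44*h^6 + 1.51*h^5 - 4.49*h^4 + 1.72*h^3 + 3.91*h^2 + 1.9*h + 5.98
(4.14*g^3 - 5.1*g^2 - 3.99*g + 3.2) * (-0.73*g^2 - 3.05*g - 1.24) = -3.0222*g^5 - 8.904*g^4 + 13.3341*g^3 + 16.1575*g^2 - 4.8124*g - 3.968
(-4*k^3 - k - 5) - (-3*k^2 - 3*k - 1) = -4*k^3 + 3*k^2 + 2*k - 4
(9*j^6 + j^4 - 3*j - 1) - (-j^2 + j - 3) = 9*j^6 + j^4 + j^2 - 4*j + 2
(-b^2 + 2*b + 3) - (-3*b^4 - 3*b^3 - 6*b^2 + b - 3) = 3*b^4 + 3*b^3 + 5*b^2 + b + 6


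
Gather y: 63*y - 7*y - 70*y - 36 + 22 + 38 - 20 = 4 - 14*y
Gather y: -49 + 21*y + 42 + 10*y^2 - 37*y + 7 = 10*y^2 - 16*y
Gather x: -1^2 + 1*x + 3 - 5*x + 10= 12 - 4*x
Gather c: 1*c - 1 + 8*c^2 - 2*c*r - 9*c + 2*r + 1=8*c^2 + c*(-2*r - 8) + 2*r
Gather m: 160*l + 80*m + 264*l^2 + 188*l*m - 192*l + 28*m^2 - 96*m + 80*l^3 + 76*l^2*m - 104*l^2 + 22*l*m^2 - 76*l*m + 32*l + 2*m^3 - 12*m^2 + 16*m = 80*l^3 + 160*l^2 + 2*m^3 + m^2*(22*l + 16) + m*(76*l^2 + 112*l)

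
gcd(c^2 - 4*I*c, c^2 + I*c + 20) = c - 4*I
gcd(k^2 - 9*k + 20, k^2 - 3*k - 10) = k - 5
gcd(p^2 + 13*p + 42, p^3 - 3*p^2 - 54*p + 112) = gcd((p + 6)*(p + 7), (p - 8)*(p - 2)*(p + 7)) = p + 7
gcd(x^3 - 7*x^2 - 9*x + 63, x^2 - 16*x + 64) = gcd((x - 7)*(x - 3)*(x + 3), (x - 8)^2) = 1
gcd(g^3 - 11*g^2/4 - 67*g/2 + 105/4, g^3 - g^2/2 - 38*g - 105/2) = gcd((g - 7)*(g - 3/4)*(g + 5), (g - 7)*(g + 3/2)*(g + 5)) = g^2 - 2*g - 35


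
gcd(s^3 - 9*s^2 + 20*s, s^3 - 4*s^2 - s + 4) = s - 4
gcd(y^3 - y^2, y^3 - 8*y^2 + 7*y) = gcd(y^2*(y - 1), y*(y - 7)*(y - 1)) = y^2 - y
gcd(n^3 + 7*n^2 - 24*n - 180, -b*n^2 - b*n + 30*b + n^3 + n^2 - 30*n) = n^2 + n - 30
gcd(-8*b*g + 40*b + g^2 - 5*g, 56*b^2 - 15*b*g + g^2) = 8*b - g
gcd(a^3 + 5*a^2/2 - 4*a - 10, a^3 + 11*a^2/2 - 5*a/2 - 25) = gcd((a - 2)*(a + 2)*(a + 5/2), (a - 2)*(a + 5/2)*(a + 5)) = a^2 + a/2 - 5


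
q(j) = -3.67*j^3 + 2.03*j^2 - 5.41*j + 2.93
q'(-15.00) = -2543.56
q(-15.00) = 12927.08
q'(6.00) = -377.41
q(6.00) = -749.17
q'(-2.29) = -72.44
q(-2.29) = 70.04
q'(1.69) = -29.99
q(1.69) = -18.13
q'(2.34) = -56.20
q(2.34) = -45.64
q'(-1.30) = -29.29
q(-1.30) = 21.46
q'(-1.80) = -48.39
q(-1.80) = 40.65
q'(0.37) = -5.42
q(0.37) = 1.02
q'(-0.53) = -10.65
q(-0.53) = 6.91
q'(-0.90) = -17.98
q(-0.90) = 12.12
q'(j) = -11.01*j^2 + 4.06*j - 5.41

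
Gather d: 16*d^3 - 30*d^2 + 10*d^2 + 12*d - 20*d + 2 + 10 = 16*d^3 - 20*d^2 - 8*d + 12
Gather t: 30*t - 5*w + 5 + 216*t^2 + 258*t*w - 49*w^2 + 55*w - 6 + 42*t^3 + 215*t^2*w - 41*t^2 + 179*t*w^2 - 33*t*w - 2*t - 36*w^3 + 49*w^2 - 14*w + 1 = 42*t^3 + t^2*(215*w + 175) + t*(179*w^2 + 225*w + 28) - 36*w^3 + 36*w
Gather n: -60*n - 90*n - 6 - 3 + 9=-150*n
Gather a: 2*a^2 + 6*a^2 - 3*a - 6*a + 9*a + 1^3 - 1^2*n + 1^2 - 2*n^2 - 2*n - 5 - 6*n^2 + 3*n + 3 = 8*a^2 - 8*n^2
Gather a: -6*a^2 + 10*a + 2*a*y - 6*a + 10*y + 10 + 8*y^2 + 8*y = -6*a^2 + a*(2*y + 4) + 8*y^2 + 18*y + 10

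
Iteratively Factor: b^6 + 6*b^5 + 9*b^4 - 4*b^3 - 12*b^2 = (b + 2)*(b^5 + 4*b^4 + b^3 - 6*b^2) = b*(b + 2)*(b^4 + 4*b^3 + b^2 - 6*b) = b*(b - 1)*(b + 2)*(b^3 + 5*b^2 + 6*b) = b*(b - 1)*(b + 2)^2*(b^2 + 3*b) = b^2*(b - 1)*(b + 2)^2*(b + 3)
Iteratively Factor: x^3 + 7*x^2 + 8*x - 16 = (x - 1)*(x^2 + 8*x + 16) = (x - 1)*(x + 4)*(x + 4)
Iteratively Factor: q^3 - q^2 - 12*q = (q + 3)*(q^2 - 4*q) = (q - 4)*(q + 3)*(q)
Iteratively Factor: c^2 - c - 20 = (c - 5)*(c + 4)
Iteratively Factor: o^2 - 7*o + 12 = (o - 4)*(o - 3)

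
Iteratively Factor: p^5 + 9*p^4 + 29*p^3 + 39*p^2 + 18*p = (p + 1)*(p^4 + 8*p^3 + 21*p^2 + 18*p) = (p + 1)*(p + 3)*(p^3 + 5*p^2 + 6*p) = (p + 1)*(p + 2)*(p + 3)*(p^2 + 3*p) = (p + 1)*(p + 2)*(p + 3)^2*(p)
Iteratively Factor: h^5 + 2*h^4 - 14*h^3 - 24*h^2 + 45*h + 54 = (h + 3)*(h^4 - h^3 - 11*h^2 + 9*h + 18) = (h + 1)*(h + 3)*(h^3 - 2*h^2 - 9*h + 18) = (h - 3)*(h + 1)*(h + 3)*(h^2 + h - 6) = (h - 3)*(h - 2)*(h + 1)*(h + 3)*(h + 3)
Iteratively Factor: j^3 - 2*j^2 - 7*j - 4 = (j + 1)*(j^2 - 3*j - 4) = (j - 4)*(j + 1)*(j + 1)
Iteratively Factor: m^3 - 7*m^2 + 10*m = (m)*(m^2 - 7*m + 10) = m*(m - 5)*(m - 2)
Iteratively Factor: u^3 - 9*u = (u)*(u^2 - 9) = u*(u - 3)*(u + 3)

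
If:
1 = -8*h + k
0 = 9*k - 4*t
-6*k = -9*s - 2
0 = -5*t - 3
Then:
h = -19/120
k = -4/15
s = -2/5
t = -3/5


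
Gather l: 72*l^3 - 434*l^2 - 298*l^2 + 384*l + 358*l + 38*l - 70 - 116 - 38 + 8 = 72*l^3 - 732*l^2 + 780*l - 216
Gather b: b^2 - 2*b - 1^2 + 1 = b^2 - 2*b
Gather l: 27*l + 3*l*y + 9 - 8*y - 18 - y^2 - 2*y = l*(3*y + 27) - y^2 - 10*y - 9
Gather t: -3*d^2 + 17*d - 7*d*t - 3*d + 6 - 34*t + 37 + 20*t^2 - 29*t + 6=-3*d^2 + 14*d + 20*t^2 + t*(-7*d - 63) + 49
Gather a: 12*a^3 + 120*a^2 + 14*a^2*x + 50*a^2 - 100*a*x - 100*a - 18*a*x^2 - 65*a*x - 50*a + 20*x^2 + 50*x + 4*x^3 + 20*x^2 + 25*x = 12*a^3 + a^2*(14*x + 170) + a*(-18*x^2 - 165*x - 150) + 4*x^3 + 40*x^2 + 75*x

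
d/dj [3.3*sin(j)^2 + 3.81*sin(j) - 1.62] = (6.6*sin(j) + 3.81)*cos(j)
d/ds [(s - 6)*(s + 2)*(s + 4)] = 3*s^2 - 28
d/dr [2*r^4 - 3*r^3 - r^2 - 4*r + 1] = 8*r^3 - 9*r^2 - 2*r - 4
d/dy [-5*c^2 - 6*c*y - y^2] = -6*c - 2*y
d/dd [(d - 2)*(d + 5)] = 2*d + 3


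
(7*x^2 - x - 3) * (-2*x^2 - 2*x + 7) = -14*x^4 - 12*x^3 + 57*x^2 - x - 21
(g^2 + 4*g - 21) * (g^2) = g^4 + 4*g^3 - 21*g^2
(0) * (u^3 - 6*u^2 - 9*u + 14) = 0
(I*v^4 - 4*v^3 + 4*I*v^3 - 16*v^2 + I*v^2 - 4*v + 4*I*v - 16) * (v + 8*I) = I*v^5 - 12*v^4 + 4*I*v^4 - 48*v^3 - 31*I*v^3 - 12*v^2 - 124*I*v^2 - 48*v - 32*I*v - 128*I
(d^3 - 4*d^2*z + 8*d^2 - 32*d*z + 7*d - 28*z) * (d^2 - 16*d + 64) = d^5 - 4*d^4*z - 8*d^4 + 32*d^3*z - 57*d^3 + 228*d^2*z + 400*d^2 - 1600*d*z + 448*d - 1792*z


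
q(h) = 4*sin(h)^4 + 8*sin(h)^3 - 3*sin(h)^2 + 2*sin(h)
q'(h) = 16*sin(h)^3*cos(h) + 24*sin(h)^2*cos(h) - 6*sin(h)*cos(h) + 2*cos(h)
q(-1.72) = -8.82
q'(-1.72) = -2.37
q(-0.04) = -0.09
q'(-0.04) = 2.28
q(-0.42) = -1.75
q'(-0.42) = 6.71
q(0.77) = 3.58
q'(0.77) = 10.66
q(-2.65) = -2.26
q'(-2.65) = -7.49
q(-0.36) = -1.36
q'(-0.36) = 5.98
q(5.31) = -6.36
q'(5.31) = 8.06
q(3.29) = -0.39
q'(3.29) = -3.32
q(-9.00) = -1.78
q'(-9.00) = -6.77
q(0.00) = 0.00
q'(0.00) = 2.00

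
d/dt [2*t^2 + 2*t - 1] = 4*t + 2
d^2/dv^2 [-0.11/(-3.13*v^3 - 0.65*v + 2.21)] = (-2.0658*v*(3.13*v^3 + 0.65*v - 2.21) + 0.11*(9.39*v^2 + 0.65)*(18.78*v^2 + 1.3))/(3.13*v^3 + 0.65*v - 2.21)^3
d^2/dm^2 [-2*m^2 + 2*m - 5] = -4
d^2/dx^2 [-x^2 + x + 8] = -2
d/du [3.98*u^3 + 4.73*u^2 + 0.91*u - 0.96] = 11.94*u^2 + 9.46*u + 0.91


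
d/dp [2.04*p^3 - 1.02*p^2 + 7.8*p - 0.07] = 6.12*p^2 - 2.04*p + 7.8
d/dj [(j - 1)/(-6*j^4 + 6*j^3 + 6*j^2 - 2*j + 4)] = (-3*j^4 + 3*j^3 + 3*j^2 - j + (j - 1)*(12*j^3 - 9*j^2 - 6*j + 1) + 2)/(2*(-3*j^4 + 3*j^3 + 3*j^2 - j + 2)^2)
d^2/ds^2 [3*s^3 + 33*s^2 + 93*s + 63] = 18*s + 66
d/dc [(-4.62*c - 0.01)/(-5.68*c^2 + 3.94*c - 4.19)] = (-26.2416*c^2 - 0.113600000000002*c + 19.3972)/(32.2624*c^4 - 44.7584*c^3 + 63.122*c^2 - 33.0172*c + 17.5561)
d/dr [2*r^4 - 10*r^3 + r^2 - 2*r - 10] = 8*r^3 - 30*r^2 + 2*r - 2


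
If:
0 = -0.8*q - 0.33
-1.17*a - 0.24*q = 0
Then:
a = 0.08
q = -0.41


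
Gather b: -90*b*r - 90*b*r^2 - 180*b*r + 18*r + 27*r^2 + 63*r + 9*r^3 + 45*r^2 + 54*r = b*(-90*r^2 - 270*r) + 9*r^3 + 72*r^2 + 135*r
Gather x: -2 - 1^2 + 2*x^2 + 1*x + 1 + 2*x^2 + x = 4*x^2 + 2*x - 2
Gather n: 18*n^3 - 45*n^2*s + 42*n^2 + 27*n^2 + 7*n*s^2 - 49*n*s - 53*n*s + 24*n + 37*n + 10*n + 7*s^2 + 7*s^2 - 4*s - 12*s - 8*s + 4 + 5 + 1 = 18*n^3 + n^2*(69 - 45*s) + n*(7*s^2 - 102*s + 71) + 14*s^2 - 24*s + 10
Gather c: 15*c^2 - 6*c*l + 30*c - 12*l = 15*c^2 + c*(30 - 6*l) - 12*l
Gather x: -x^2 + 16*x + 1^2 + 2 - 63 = -x^2 + 16*x - 60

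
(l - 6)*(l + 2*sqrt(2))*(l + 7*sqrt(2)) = l^3 - 6*l^2 + 9*sqrt(2)*l^2 - 54*sqrt(2)*l + 28*l - 168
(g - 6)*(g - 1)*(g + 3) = g^3 - 4*g^2 - 15*g + 18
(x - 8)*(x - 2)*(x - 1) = x^3 - 11*x^2 + 26*x - 16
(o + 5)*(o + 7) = o^2 + 12*o + 35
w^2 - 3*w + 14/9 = (w - 7/3)*(w - 2/3)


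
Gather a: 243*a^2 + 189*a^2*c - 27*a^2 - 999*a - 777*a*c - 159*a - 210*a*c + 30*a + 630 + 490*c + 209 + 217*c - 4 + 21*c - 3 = a^2*(189*c + 216) + a*(-987*c - 1128) + 728*c + 832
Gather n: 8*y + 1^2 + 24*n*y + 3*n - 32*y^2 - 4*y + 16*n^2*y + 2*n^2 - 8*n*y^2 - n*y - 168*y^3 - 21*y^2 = n^2*(16*y + 2) + n*(-8*y^2 + 23*y + 3) - 168*y^3 - 53*y^2 + 4*y + 1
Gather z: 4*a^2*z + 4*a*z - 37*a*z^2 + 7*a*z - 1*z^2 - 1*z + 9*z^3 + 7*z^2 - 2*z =9*z^3 + z^2*(6 - 37*a) + z*(4*a^2 + 11*a - 3)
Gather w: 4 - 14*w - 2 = 2 - 14*w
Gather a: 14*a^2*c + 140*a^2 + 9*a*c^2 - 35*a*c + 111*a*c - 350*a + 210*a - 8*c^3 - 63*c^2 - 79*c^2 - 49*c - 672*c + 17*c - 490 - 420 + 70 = a^2*(14*c + 140) + a*(9*c^2 + 76*c - 140) - 8*c^3 - 142*c^2 - 704*c - 840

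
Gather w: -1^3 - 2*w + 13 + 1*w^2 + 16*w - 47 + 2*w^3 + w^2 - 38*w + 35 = 2*w^3 + 2*w^2 - 24*w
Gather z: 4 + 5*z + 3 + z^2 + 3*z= z^2 + 8*z + 7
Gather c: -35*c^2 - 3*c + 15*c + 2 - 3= -35*c^2 + 12*c - 1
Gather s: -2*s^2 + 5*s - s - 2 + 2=-2*s^2 + 4*s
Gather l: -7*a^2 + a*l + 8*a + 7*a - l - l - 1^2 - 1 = -7*a^2 + 15*a + l*(a - 2) - 2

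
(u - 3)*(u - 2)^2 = u^3 - 7*u^2 + 16*u - 12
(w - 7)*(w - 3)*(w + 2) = w^3 - 8*w^2 + w + 42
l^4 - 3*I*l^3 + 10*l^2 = l^2*(l - 5*I)*(l + 2*I)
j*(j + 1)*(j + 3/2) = j^3 + 5*j^2/2 + 3*j/2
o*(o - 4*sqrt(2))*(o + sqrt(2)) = o^3 - 3*sqrt(2)*o^2 - 8*o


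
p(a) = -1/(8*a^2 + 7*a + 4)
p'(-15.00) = 0.00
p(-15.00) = 0.00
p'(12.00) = 0.00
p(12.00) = 0.00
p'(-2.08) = -0.05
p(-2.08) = -0.04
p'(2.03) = 0.02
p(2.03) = -0.02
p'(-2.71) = -0.02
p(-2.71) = -0.02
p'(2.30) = 0.01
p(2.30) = -0.02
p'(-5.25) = -0.00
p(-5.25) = -0.01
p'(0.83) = 0.09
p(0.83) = -0.07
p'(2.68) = 0.01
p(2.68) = -0.01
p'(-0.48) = -0.11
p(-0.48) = -0.40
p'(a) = -(-16*a - 7)/(8*a^2 + 7*a + 4)^2 = (16*a + 7)/(8*a^2 + 7*a + 4)^2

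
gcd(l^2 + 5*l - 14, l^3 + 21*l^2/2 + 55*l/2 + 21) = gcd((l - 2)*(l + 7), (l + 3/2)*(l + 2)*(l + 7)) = l + 7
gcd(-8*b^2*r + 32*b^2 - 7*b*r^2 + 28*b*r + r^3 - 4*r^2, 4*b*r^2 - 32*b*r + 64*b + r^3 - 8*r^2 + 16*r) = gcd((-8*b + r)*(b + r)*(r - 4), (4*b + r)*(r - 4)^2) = r - 4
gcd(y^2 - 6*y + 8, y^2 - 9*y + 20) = y - 4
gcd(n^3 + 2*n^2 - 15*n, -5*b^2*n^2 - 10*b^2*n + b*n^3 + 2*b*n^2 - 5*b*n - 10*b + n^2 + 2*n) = 1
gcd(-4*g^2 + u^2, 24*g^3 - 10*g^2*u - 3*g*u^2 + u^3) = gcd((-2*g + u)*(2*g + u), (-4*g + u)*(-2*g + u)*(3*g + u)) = -2*g + u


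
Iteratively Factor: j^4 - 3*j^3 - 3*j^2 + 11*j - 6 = (j - 1)*(j^3 - 2*j^2 - 5*j + 6) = (j - 3)*(j - 1)*(j^2 + j - 2) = (j - 3)*(j - 1)^2*(j + 2)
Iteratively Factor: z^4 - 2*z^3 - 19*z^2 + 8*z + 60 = (z + 3)*(z^3 - 5*z^2 - 4*z + 20) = (z - 2)*(z + 3)*(z^2 - 3*z - 10) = (z - 5)*(z - 2)*(z + 3)*(z + 2)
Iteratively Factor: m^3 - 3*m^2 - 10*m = (m - 5)*(m^2 + 2*m) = (m - 5)*(m + 2)*(m)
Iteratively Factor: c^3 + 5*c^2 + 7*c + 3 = (c + 3)*(c^2 + 2*c + 1) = (c + 1)*(c + 3)*(c + 1)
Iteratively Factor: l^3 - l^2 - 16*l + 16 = (l + 4)*(l^2 - 5*l + 4) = (l - 1)*(l + 4)*(l - 4)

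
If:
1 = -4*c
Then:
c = -1/4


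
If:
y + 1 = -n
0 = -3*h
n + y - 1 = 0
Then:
No Solution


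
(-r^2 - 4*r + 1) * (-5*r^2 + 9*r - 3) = 5*r^4 + 11*r^3 - 38*r^2 + 21*r - 3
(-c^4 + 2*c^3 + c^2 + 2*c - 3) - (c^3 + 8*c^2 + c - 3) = -c^4 + c^3 - 7*c^2 + c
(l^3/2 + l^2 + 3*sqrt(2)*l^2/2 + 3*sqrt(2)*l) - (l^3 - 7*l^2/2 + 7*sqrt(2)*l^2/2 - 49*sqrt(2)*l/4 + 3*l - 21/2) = -l^3/2 - 2*sqrt(2)*l^2 + 9*l^2/2 - 3*l + 61*sqrt(2)*l/4 + 21/2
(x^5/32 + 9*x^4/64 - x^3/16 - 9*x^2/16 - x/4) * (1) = x^5/32 + 9*x^4/64 - x^3/16 - 9*x^2/16 - x/4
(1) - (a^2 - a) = -a^2 + a + 1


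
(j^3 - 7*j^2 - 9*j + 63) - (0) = j^3 - 7*j^2 - 9*j + 63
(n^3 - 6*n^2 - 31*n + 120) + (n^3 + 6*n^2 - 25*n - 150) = 2*n^3 - 56*n - 30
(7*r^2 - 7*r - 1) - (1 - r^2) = 8*r^2 - 7*r - 2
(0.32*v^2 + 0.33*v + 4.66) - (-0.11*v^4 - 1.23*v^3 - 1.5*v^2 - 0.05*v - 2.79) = 0.11*v^4 + 1.23*v^3 + 1.82*v^2 + 0.38*v + 7.45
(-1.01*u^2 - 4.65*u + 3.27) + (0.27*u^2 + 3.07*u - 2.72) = -0.74*u^2 - 1.58*u + 0.55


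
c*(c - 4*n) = c^2 - 4*c*n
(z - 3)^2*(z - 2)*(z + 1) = z^4 - 7*z^3 + 13*z^2 + 3*z - 18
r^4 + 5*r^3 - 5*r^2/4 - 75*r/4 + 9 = (r - 3/2)*(r - 1/2)*(r + 3)*(r + 4)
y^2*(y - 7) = y^3 - 7*y^2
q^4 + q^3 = q^3*(q + 1)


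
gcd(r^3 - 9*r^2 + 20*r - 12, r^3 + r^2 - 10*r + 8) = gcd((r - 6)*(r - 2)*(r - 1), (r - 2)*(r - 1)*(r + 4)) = r^2 - 3*r + 2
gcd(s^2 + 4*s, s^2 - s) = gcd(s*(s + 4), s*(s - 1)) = s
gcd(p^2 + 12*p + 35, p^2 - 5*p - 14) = 1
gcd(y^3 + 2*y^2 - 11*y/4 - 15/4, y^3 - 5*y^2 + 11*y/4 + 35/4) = y + 1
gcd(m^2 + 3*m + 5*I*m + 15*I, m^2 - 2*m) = 1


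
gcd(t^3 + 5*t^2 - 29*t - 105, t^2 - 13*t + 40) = t - 5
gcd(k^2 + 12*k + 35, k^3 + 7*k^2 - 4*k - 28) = k + 7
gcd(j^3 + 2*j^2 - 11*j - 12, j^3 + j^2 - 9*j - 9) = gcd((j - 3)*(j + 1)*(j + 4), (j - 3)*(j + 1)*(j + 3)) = j^2 - 2*j - 3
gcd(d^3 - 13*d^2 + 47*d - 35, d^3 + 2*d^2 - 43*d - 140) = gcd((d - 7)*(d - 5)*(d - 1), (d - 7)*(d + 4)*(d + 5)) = d - 7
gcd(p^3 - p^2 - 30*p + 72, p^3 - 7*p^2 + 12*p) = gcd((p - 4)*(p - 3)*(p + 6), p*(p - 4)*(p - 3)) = p^2 - 7*p + 12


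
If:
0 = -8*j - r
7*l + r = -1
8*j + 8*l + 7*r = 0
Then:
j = -1/34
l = -3/17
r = 4/17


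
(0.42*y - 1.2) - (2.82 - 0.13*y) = 0.55*y - 4.02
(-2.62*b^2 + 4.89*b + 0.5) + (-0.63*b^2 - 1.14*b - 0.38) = -3.25*b^2 + 3.75*b + 0.12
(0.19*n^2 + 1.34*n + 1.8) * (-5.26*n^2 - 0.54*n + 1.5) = -0.9994*n^4 - 7.151*n^3 - 9.9066*n^2 + 1.038*n + 2.7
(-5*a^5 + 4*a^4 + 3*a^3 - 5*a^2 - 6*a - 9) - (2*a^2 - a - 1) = -5*a^5 + 4*a^4 + 3*a^3 - 7*a^2 - 5*a - 8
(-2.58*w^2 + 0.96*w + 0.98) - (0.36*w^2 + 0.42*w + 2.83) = -2.94*w^2 + 0.54*w - 1.85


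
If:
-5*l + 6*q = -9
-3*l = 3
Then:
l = -1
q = -7/3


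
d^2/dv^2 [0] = 0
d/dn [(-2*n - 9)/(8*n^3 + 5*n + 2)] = (-16*n^3 - 10*n + (2*n + 9)*(24*n^2 + 5) - 4)/(8*n^3 + 5*n + 2)^2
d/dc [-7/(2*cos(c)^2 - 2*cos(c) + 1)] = 14*(sin(c) - sin(2*c))/(2*cos(c) - cos(2*c) - 2)^2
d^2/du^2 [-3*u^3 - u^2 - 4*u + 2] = -18*u - 2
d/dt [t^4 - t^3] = t^2*(4*t - 3)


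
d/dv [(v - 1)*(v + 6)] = 2*v + 5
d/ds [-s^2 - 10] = -2*s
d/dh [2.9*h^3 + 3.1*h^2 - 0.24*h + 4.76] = 8.7*h^2 + 6.2*h - 0.24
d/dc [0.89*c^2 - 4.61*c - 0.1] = 1.78*c - 4.61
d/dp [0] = 0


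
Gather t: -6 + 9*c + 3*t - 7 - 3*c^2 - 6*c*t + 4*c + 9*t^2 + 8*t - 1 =-3*c^2 + 13*c + 9*t^2 + t*(11 - 6*c) - 14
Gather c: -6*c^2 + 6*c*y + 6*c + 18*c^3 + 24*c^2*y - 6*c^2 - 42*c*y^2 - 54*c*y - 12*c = 18*c^3 + c^2*(24*y - 12) + c*(-42*y^2 - 48*y - 6)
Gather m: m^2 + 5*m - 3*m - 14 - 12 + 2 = m^2 + 2*m - 24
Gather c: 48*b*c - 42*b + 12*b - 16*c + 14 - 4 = -30*b + c*(48*b - 16) + 10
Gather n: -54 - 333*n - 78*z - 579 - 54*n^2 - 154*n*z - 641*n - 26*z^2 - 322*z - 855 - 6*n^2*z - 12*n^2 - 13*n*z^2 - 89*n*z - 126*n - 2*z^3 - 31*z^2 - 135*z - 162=n^2*(-6*z - 66) + n*(-13*z^2 - 243*z - 1100) - 2*z^3 - 57*z^2 - 535*z - 1650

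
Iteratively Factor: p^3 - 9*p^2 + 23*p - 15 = (p - 5)*(p^2 - 4*p + 3) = (p - 5)*(p - 1)*(p - 3)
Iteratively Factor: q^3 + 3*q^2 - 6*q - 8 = (q - 2)*(q^2 + 5*q + 4) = (q - 2)*(q + 4)*(q + 1)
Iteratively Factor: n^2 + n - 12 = (n - 3)*(n + 4)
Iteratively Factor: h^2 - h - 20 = (h + 4)*(h - 5)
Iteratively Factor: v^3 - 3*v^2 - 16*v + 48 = (v - 3)*(v^2 - 16) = (v - 3)*(v + 4)*(v - 4)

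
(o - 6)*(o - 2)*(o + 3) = o^3 - 5*o^2 - 12*o + 36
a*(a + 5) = a^2 + 5*a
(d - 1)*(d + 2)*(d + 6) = d^3 + 7*d^2 + 4*d - 12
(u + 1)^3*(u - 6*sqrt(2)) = u^4 - 6*sqrt(2)*u^3 + 3*u^3 - 18*sqrt(2)*u^2 + 3*u^2 - 18*sqrt(2)*u + u - 6*sqrt(2)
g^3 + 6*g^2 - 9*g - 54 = (g - 3)*(g + 3)*(g + 6)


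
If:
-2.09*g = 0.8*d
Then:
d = -2.6125*g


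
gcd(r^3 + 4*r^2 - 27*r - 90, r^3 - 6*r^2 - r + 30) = r - 5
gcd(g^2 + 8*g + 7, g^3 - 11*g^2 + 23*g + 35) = g + 1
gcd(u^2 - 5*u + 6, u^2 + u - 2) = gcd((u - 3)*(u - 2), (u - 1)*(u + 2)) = 1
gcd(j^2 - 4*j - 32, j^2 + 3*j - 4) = j + 4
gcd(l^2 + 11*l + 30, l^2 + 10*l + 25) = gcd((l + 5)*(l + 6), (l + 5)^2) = l + 5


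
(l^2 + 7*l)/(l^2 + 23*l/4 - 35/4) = 4*l/(4*l - 5)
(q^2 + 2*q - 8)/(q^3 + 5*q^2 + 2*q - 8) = (q - 2)/(q^2 + q - 2)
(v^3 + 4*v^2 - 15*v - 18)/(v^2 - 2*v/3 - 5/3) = 3*(v^2 + 3*v - 18)/(3*v - 5)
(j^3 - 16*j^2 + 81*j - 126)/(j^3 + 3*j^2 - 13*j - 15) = (j^2 - 13*j + 42)/(j^2 + 6*j + 5)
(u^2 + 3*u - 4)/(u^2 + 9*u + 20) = (u - 1)/(u + 5)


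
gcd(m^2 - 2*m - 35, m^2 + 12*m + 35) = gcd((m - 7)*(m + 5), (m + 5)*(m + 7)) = m + 5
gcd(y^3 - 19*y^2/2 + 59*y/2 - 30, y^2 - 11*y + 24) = y - 3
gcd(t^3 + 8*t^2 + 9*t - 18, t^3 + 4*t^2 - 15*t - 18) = t + 6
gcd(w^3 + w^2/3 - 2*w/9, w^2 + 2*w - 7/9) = w - 1/3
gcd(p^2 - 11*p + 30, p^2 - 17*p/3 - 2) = p - 6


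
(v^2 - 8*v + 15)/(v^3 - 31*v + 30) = (v - 3)/(v^2 + 5*v - 6)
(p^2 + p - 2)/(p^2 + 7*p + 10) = (p - 1)/(p + 5)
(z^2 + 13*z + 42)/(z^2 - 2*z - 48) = (z + 7)/(z - 8)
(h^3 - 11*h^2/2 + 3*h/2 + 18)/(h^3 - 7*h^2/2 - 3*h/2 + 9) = (h - 4)/(h - 2)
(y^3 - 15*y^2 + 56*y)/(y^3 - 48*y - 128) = y*(y - 7)/(y^2 + 8*y + 16)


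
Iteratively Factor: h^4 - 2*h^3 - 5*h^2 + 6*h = (h - 3)*(h^3 + h^2 - 2*h) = (h - 3)*(h + 2)*(h^2 - h) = (h - 3)*(h - 1)*(h + 2)*(h)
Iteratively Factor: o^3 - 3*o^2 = (o)*(o^2 - 3*o) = o*(o - 3)*(o)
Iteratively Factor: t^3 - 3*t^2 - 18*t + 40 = (t - 2)*(t^2 - t - 20) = (t - 5)*(t - 2)*(t + 4)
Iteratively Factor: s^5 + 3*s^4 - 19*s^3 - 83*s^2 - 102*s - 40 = (s + 2)*(s^4 + s^3 - 21*s^2 - 41*s - 20) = (s + 2)*(s + 4)*(s^3 - 3*s^2 - 9*s - 5) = (s - 5)*(s + 2)*(s + 4)*(s^2 + 2*s + 1) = (s - 5)*(s + 1)*(s + 2)*(s + 4)*(s + 1)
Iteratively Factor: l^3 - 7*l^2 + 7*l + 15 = (l - 5)*(l^2 - 2*l - 3) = (l - 5)*(l - 3)*(l + 1)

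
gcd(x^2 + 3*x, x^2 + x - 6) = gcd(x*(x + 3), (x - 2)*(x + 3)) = x + 3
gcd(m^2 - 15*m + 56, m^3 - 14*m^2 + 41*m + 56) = m^2 - 15*m + 56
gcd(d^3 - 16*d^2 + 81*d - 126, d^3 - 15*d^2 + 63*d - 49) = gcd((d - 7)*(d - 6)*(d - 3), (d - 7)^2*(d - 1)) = d - 7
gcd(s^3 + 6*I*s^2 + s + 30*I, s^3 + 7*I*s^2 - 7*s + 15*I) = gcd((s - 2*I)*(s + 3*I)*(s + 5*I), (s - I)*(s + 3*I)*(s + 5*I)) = s^2 + 8*I*s - 15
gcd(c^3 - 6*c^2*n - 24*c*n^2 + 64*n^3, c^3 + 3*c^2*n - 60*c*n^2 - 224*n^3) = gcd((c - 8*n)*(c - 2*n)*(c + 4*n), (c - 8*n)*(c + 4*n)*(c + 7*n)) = c^2 - 4*c*n - 32*n^2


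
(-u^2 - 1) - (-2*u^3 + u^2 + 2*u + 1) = 2*u^3 - 2*u^2 - 2*u - 2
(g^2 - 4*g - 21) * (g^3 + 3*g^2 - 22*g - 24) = g^5 - g^4 - 55*g^3 + g^2 + 558*g + 504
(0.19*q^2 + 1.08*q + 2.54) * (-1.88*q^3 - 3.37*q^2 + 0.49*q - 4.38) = -0.3572*q^5 - 2.6707*q^4 - 8.3217*q^3 - 8.8628*q^2 - 3.4858*q - 11.1252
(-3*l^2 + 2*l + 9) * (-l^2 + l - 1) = 3*l^4 - 5*l^3 - 4*l^2 + 7*l - 9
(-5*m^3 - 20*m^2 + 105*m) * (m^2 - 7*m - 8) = -5*m^5 + 15*m^4 + 285*m^3 - 575*m^2 - 840*m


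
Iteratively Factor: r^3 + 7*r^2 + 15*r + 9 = (r + 3)*(r^2 + 4*r + 3) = (r + 1)*(r + 3)*(r + 3)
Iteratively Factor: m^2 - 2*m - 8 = (m + 2)*(m - 4)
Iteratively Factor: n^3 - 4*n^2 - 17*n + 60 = (n + 4)*(n^2 - 8*n + 15) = (n - 3)*(n + 4)*(n - 5)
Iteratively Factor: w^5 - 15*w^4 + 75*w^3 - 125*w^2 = (w)*(w^4 - 15*w^3 + 75*w^2 - 125*w) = w^2*(w^3 - 15*w^2 + 75*w - 125) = w^2*(w - 5)*(w^2 - 10*w + 25) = w^2*(w - 5)^2*(w - 5)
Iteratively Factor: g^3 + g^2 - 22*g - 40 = (g + 4)*(g^2 - 3*g - 10) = (g - 5)*(g + 4)*(g + 2)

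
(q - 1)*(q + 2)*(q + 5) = q^3 + 6*q^2 + 3*q - 10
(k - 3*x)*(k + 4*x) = k^2 + k*x - 12*x^2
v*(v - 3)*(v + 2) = v^3 - v^2 - 6*v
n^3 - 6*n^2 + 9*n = n*(n - 3)^2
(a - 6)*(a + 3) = a^2 - 3*a - 18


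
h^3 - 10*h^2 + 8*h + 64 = (h - 8)*(h - 4)*(h + 2)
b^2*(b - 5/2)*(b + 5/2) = b^4 - 25*b^2/4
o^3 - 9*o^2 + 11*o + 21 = (o - 7)*(o - 3)*(o + 1)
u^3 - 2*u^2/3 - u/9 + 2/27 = (u - 2/3)*(u - 1/3)*(u + 1/3)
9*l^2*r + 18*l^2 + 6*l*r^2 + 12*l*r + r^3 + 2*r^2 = (3*l + r)^2*(r + 2)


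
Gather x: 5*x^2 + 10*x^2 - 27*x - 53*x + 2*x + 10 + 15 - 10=15*x^2 - 78*x + 15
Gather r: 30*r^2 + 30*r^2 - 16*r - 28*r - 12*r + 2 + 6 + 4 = 60*r^2 - 56*r + 12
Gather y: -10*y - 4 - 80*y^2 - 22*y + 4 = -80*y^2 - 32*y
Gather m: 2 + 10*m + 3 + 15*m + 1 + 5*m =30*m + 6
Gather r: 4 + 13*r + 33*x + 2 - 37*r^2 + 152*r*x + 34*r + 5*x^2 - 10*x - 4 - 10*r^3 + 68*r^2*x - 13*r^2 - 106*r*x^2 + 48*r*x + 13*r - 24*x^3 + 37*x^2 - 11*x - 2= -10*r^3 + r^2*(68*x - 50) + r*(-106*x^2 + 200*x + 60) - 24*x^3 + 42*x^2 + 12*x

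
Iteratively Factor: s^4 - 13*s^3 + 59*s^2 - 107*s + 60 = (s - 3)*(s^3 - 10*s^2 + 29*s - 20) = (s - 4)*(s - 3)*(s^2 - 6*s + 5) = (s - 4)*(s - 3)*(s - 1)*(s - 5)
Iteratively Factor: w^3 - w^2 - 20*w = (w)*(w^2 - w - 20) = w*(w + 4)*(w - 5)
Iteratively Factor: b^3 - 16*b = (b - 4)*(b^2 + 4*b) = (b - 4)*(b + 4)*(b)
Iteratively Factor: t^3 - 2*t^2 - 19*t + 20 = (t - 5)*(t^2 + 3*t - 4) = (t - 5)*(t + 4)*(t - 1)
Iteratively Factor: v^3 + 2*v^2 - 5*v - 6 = (v + 3)*(v^2 - v - 2) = (v - 2)*(v + 3)*(v + 1)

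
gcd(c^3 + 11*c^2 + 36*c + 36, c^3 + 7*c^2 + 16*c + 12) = c^2 + 5*c + 6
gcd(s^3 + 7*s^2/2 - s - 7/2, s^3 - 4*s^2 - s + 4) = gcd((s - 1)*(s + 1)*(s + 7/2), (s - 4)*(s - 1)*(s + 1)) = s^2 - 1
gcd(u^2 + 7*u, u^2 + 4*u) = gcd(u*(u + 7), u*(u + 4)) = u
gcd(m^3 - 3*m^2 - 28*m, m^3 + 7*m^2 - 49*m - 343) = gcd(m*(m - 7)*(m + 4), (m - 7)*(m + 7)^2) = m - 7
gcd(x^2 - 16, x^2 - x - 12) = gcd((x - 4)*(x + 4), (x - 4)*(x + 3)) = x - 4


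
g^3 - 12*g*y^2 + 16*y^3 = (g - 2*y)^2*(g + 4*y)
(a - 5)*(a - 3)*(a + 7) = a^3 - a^2 - 41*a + 105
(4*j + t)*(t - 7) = 4*j*t - 28*j + t^2 - 7*t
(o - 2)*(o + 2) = o^2 - 4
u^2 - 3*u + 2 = (u - 2)*(u - 1)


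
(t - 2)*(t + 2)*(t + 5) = t^3 + 5*t^2 - 4*t - 20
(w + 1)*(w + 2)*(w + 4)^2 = w^4 + 11*w^3 + 42*w^2 + 64*w + 32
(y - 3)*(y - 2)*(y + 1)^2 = y^4 - 3*y^3 - 3*y^2 + 7*y + 6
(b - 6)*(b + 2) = b^2 - 4*b - 12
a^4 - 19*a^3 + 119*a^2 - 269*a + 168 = (a - 8)*(a - 7)*(a - 3)*(a - 1)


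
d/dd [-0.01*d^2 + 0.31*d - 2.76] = 0.31 - 0.02*d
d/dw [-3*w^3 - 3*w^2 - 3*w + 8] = -9*w^2 - 6*w - 3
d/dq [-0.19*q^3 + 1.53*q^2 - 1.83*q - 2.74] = -0.57*q^2 + 3.06*q - 1.83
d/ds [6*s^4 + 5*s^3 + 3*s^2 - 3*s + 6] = 24*s^3 + 15*s^2 + 6*s - 3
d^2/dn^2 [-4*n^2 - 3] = -8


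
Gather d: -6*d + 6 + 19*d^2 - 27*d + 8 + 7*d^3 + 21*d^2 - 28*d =7*d^3 + 40*d^2 - 61*d + 14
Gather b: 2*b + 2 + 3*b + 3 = 5*b + 5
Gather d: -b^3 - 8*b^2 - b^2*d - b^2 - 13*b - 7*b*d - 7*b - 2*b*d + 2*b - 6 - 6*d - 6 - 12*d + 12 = -b^3 - 9*b^2 - 18*b + d*(-b^2 - 9*b - 18)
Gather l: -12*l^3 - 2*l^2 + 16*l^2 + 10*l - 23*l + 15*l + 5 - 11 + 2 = -12*l^3 + 14*l^2 + 2*l - 4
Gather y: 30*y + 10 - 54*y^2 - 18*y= -54*y^2 + 12*y + 10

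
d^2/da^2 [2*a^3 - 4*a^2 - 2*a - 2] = 12*a - 8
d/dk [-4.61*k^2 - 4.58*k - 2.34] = -9.22*k - 4.58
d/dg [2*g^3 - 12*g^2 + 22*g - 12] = 6*g^2 - 24*g + 22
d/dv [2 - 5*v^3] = -15*v^2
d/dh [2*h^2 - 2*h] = 4*h - 2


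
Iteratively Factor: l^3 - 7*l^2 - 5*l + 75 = (l - 5)*(l^2 - 2*l - 15) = (l - 5)^2*(l + 3)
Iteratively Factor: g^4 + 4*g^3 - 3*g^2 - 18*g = (g - 2)*(g^3 + 6*g^2 + 9*g) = (g - 2)*(g + 3)*(g^2 + 3*g) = (g - 2)*(g + 3)^2*(g)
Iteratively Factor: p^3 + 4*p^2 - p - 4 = (p + 4)*(p^2 - 1) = (p + 1)*(p + 4)*(p - 1)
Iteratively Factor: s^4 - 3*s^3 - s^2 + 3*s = (s + 1)*(s^3 - 4*s^2 + 3*s) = s*(s + 1)*(s^2 - 4*s + 3) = s*(s - 1)*(s + 1)*(s - 3)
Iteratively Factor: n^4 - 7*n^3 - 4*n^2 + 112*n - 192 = (n + 4)*(n^3 - 11*n^2 + 40*n - 48) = (n - 4)*(n + 4)*(n^2 - 7*n + 12) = (n - 4)^2*(n + 4)*(n - 3)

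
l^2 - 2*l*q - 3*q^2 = (l - 3*q)*(l + q)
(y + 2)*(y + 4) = y^2 + 6*y + 8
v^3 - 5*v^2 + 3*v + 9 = (v - 3)^2*(v + 1)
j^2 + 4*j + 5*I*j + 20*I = (j + 4)*(j + 5*I)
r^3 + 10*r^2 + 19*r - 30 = (r - 1)*(r + 5)*(r + 6)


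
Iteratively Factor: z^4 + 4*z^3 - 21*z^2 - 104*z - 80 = (z + 1)*(z^3 + 3*z^2 - 24*z - 80) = (z - 5)*(z + 1)*(z^2 + 8*z + 16) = (z - 5)*(z + 1)*(z + 4)*(z + 4)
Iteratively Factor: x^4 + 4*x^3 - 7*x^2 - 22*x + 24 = (x + 3)*(x^3 + x^2 - 10*x + 8) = (x - 2)*(x + 3)*(x^2 + 3*x - 4) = (x - 2)*(x + 3)*(x + 4)*(x - 1)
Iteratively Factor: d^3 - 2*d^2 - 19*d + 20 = (d - 5)*(d^2 + 3*d - 4) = (d - 5)*(d - 1)*(d + 4)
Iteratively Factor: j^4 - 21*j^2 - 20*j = (j - 5)*(j^3 + 5*j^2 + 4*j) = j*(j - 5)*(j^2 + 5*j + 4) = j*(j - 5)*(j + 4)*(j + 1)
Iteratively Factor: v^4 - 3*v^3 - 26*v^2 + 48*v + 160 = (v + 4)*(v^3 - 7*v^2 + 2*v + 40) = (v - 5)*(v + 4)*(v^2 - 2*v - 8) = (v - 5)*(v + 2)*(v + 4)*(v - 4)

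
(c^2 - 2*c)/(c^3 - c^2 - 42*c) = (2 - c)/(-c^2 + c + 42)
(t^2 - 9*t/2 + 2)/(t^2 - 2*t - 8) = (t - 1/2)/(t + 2)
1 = 1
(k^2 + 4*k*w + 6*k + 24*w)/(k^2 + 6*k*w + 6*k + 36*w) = (k + 4*w)/(k + 6*w)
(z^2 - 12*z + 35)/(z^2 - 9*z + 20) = (z - 7)/(z - 4)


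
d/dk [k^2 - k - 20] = 2*k - 1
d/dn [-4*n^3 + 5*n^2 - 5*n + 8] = -12*n^2 + 10*n - 5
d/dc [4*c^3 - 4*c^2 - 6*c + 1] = 12*c^2 - 8*c - 6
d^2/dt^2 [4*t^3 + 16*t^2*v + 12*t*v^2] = 24*t + 32*v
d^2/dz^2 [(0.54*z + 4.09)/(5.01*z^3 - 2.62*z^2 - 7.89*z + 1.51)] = (81.324324*z^5 + 1189.38402*z^4 - 808.873764*z^3 - 850.608678*z^2 + 334.456506*z + 554.450906)/(125.751501*z^9 - 197.286786*z^8 - 490.947435*z^7 + 717.113033*z^6 + 654.245343*z^5 - 816.337608*z^4 - 269.612658*z^3 + 264.080427*z^2 - 53.969967*z + 3.442951)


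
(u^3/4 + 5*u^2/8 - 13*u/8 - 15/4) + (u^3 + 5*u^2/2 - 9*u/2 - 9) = 5*u^3/4 + 25*u^2/8 - 49*u/8 - 51/4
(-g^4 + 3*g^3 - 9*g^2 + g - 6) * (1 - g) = g^5 - 4*g^4 + 12*g^3 - 10*g^2 + 7*g - 6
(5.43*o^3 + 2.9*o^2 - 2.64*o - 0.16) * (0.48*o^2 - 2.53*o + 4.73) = 2.6064*o^5 - 12.3459*o^4 + 17.0797*o^3 + 20.3194*o^2 - 12.0824*o - 0.7568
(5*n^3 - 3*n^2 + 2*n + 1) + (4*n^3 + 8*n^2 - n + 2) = 9*n^3 + 5*n^2 + n + 3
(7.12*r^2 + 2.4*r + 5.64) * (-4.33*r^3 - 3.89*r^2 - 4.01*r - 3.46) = -30.8296*r^5 - 38.0888*r^4 - 62.3084*r^3 - 56.1988*r^2 - 30.9204*r - 19.5144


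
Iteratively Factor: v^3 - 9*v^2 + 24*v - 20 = (v - 5)*(v^2 - 4*v + 4) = (v - 5)*(v - 2)*(v - 2)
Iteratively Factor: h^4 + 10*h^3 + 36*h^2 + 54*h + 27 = (h + 3)*(h^3 + 7*h^2 + 15*h + 9) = (h + 3)^2*(h^2 + 4*h + 3) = (h + 1)*(h + 3)^2*(h + 3)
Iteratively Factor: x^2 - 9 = (x - 3)*(x + 3)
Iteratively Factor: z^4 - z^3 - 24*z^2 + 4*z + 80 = (z - 5)*(z^3 + 4*z^2 - 4*z - 16) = (z - 5)*(z + 4)*(z^2 - 4) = (z - 5)*(z - 2)*(z + 4)*(z + 2)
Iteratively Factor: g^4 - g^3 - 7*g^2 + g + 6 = (g + 1)*(g^3 - 2*g^2 - 5*g + 6) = (g - 3)*(g + 1)*(g^2 + g - 2) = (g - 3)*(g - 1)*(g + 1)*(g + 2)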